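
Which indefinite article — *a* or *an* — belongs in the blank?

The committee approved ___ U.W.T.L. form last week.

The indefinite article is chosen by the initial *sound* of the following word, not its spelling.
The initialism *U.W.T.L.* is read letter by letter; the first letter, U, is pronounced /juː/, which begins with a consonant sound.
So the article is *a*: The committee approved a U.W.T.L. form last week.

a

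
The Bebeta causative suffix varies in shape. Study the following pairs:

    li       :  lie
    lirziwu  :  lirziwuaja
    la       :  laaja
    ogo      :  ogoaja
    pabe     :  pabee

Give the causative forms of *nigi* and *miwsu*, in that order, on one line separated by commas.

nigie, miwsuaja

Looking at the last vowel of each stem: -e when the last vowel of the stem is a front vowel (*li*, *pabe*); -aja when the last vowel of the stem is a back vowel (*lirziwu*, *la*, *ogo*).
The last vowel of *nigi* is /i/, which is a front vowel, so the suffix is -e, giving *nigie*.
*miwsu* — last vowel /u/ (a back vowel) → -aja → *miwsuaja*.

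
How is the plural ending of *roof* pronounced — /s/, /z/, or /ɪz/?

The stem *roof* ends in a voiceless non-sibilant consonant.
The plural suffix surfaces as /ɪz/ after sibilants, /s/ after other voiceless consonants, and /z/ after other voiced sounds.
So the plural -s on *roof* is pronounced /s/.

/s/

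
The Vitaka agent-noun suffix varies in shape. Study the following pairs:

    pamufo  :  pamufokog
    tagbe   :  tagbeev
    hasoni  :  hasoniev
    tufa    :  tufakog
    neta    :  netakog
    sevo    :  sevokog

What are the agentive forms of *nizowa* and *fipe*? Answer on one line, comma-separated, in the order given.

The suffix is conditioned by the last vowel: -ev when the last vowel of the stem is a front vowel (*tagbe*, *hasoni*); -kog when the last vowel of the stem is a back vowel (*pamufo*, *tufa*, *neta*, *sevo*).
The last vowel of *nizowa* is /a/, which is a back vowel, so the suffix is -kog, giving *nizowakog*.
Since the last vowel of *fipe* is /e/ (a front vowel), it takes -ev, giving *fipeev*.

nizowakog, fipeev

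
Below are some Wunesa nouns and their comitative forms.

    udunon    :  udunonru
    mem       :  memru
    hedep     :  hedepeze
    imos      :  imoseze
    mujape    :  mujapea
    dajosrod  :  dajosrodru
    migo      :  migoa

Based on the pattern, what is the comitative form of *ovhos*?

ovhoseze

The pattern is voicing of the final sound: -eze when the stem ends in a voiceless consonant (*hedep*, *imos*); -ru when the stem ends in a voiced consonant (*udunon*, *mem*, *dajosrod*); -a when the stem ends in a vowel (*mujape*, *migo*).
The final sound of *ovhos* is /s/, which is a voiceless consonant, so the suffix is -eze, giving *ovhoseze*.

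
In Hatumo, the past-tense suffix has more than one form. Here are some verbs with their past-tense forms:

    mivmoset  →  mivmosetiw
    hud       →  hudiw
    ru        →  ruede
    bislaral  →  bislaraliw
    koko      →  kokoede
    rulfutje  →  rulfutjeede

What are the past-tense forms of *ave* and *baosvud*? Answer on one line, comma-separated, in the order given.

aveede, baosvudiw

The alternation tracks the final sound of the stem — -iw when the stem ends in a consonant (*mivmoset*, *hud*, *bislaral*); -ede when the stem ends in a vowel (*ru*, *koko*, *rulfutje*).
*ave* — final sound /e/ (a vowel) → -ede → *aveede*.
*baosvud* — final sound /d/ (a consonant) → -iw → *baosvudiw*.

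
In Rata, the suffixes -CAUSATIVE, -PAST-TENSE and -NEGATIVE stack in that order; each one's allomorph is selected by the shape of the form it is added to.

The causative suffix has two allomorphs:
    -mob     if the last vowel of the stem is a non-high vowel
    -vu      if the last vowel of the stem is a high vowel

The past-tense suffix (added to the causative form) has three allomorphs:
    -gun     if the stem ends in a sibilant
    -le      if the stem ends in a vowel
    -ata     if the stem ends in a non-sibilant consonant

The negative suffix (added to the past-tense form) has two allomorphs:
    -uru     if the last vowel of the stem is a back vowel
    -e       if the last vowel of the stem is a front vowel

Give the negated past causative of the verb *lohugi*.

Since the last vowel of *lohugi* is /i/ (a high vowel), it takes -vu, giving *lohugivu*.
The final sound of the causative form *lohugivu* is /u/, which is a vowel, so the past-tense suffix is -le, giving *lohugivule*.
The last vowel of the past-tense form *lohugivule* is /e/, which is a front vowel, so the negative suffix is -e, giving *lohugivulee*.

lohugivulee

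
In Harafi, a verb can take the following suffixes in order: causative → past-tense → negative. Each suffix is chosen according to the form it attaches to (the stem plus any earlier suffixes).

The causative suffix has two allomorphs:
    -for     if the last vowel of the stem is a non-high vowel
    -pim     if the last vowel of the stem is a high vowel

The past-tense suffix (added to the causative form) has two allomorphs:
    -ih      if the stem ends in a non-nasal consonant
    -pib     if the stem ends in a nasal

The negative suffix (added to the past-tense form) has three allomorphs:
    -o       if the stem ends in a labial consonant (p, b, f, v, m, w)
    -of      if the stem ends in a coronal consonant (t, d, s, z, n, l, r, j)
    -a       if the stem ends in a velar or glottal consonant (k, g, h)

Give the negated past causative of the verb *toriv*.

*toriv*: last vowel = /i/, a high vowel → -pim → *torivpim*.
Since the final consonant of the causative form *torivpim* is /m/ (a nasal), it takes -pib, giving *torivpimpib*.
The past-tense form *torivpimpib* — final consonant /b/ (labial) → -o → *torivpimpibo*.

torivpimpibo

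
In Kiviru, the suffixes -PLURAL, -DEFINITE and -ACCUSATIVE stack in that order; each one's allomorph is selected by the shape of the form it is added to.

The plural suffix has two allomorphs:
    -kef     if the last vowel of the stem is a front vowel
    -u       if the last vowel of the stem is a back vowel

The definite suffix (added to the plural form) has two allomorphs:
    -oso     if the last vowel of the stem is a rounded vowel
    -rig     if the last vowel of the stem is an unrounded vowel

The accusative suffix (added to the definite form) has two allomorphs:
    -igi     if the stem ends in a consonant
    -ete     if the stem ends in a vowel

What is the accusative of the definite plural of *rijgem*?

rijgemkefrigigi

The last vowel of *rijgem* is /e/, which is a front vowel, so the plural suffix is -kef, giving *rijgemkef*.
Since the last vowel of the plural form *rijgemkef* is /e/ (an unrounded vowel), it takes -rig, giving *rijgemkefrig*.
The definite form *rijgemkefrig*: final sound = /g/, a consonant → -igi → *rijgemkefrigigi*.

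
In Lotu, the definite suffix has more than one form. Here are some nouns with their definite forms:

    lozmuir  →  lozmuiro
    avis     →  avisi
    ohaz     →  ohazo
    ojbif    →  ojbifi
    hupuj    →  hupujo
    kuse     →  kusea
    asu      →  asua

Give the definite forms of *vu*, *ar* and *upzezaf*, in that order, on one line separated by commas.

The suffix is conditioned by the final sound: -i when the stem ends in a voiceless consonant (*avis*, *ojbif*); -o when the stem ends in a voiced consonant (*lozmuir*, *ohaz*, *hupuj*); -a when the stem ends in a vowel (*kuse*, *asu*).
Since the final sound of *vu* is /u/ (a vowel), it takes -a, giving *vua*.
The final sound of *ar* is /r/, which is a voiced consonant, so the suffix is -o, giving *aro*.
*upzezaf*: final sound = /f/, a voiceless consonant → -i → *upzezafi*.

vua, aro, upzezafi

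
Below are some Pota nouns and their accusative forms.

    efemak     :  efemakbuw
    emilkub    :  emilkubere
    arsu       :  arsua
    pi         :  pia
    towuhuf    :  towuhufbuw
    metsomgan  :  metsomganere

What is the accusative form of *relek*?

The alternation tracks the final sound of the stem — -buw when the stem ends in a voiceless consonant (*efemak*, *towuhuf*); -ere when the stem ends in a voiced consonant (*emilkub*, *metsomgan*); -a when the stem ends in a vowel (*arsu*, *pi*).
*relek* — final sound /k/ (a voiceless consonant) → -buw → *relekbuw*.

relekbuw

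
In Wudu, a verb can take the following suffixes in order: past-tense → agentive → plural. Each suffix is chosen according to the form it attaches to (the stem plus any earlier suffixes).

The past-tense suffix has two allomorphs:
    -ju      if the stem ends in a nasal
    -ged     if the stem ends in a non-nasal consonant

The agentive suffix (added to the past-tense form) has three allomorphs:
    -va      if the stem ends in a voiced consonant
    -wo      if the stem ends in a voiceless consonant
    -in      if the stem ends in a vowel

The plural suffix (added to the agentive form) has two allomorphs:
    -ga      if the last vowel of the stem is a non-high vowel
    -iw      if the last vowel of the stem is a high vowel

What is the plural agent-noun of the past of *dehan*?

dehanjuiniw

Since the final consonant of *dehan* is /n/ (a nasal), it takes -ju, giving *dehanju*.
The past-tense form *dehanju* — final sound /u/ (a vowel) → -in → *dehanjuin*.
The agentive form *dehanjuin*: last vowel = /i/, a high vowel → -iw → *dehanjuiniw*.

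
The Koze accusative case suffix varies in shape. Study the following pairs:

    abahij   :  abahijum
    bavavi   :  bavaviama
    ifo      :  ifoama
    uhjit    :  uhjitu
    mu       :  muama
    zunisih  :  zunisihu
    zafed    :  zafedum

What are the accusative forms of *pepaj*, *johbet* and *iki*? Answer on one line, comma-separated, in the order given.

pepajum, johbetu, ikiama

The suffix is conditioned by the final sound: -u when the stem ends in a voiceless consonant (*uhjit*, *zunisih*); -um when the stem ends in a voiced consonant (*abahij*, *zafed*); -ama when the stem ends in a vowel (*bavavi*, *ifo*, *mu*).
*pepaj*: final sound = /j/, a voiced consonant → -um → *pepajum*.
*johbet* — final sound /t/ (a voiceless consonant) → -u → *johbetu*.
The final sound of *iki* is /i/, which is a vowel, so the suffix is -ama, giving *ikiama*.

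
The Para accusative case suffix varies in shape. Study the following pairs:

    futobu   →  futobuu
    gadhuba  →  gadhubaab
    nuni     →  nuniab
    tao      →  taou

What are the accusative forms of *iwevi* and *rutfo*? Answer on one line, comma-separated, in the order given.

The alternation tracks the last vowel of the stem — -u when the last vowel of the stem is a rounded vowel (*futobu*, *tao*); -ab when the last vowel of the stem is an unrounded vowel (*gadhuba*, *nuni*).
*iwevi*: last vowel = /i/, an unrounded vowel → -ab → *iweviab*.
*rutfo*: last vowel = /o/, a rounded vowel → -u → *rutfou*.

iweviab, rutfou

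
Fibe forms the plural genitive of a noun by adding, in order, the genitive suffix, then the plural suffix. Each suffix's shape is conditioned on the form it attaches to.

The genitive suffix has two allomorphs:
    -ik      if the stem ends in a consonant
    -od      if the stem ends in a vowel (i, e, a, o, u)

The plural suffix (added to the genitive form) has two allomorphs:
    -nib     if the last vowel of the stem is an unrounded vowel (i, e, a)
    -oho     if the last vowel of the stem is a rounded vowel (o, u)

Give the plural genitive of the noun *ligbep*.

Since the final sound of *ligbep* is /p/ (a consonant), it takes -ik, giving *ligbepik*.
The genitive form *ligbepik* — last vowel /i/ (an unrounded vowel) → -nib → *ligbepiknib*.

ligbepiknib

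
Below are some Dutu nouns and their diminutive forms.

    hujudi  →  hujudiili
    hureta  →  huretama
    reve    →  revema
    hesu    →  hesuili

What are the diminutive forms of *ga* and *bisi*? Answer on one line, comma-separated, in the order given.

gama, bisiili

The suffix is conditioned by the last vowel: -ili when the last vowel of the stem is a high vowel (*hujudi*, *hesu*); -ma when the last vowel of the stem is a non-high vowel (*hureta*, *reve*).
*ga* — last vowel /a/ (a non-high vowel) → -ma → *gama*.
*bisi* — last vowel /i/ (a high vowel) → -ili → *bisiili*.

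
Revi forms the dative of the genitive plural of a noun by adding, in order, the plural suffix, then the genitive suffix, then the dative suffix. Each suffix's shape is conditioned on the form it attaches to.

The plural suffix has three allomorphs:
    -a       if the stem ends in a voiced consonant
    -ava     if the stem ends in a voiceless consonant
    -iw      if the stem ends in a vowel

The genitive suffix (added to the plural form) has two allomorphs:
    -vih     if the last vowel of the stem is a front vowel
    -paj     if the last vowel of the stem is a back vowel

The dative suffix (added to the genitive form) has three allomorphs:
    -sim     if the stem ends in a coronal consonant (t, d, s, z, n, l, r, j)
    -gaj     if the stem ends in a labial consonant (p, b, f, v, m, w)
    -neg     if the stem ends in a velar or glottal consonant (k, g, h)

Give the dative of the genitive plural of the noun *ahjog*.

ahjogapajsim

Since the final sound of *ahjog* is /g/ (a voiced consonant), it takes -a, giving *ahjoga*.
The plural form *ahjoga* — last vowel /a/ (a back vowel) → -paj → *ahjogapaj*.
The genitive form *ahjogapaj* — final consonant /j/ (coronal) → -sim → *ahjogapajsim*.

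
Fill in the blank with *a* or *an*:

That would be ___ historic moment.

a

The indefinite article is chosen by the initial *sound* of the following word, not its spelling.
*historic* begins with the sound /h/ (h is pronounced in standard usage) — a consonant sound.
So the article is *a*: That would be a historic moment.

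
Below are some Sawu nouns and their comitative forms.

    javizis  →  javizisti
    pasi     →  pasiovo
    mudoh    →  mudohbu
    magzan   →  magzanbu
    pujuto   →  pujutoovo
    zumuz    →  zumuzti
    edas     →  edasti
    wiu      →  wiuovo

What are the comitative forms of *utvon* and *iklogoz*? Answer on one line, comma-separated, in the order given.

utvonbu, iklogozti

The suffix is conditioned by the final sound: -ti when the stem ends in a sibilant (*javizis*, *zumuz*, *edas*); -bu when the stem ends in a non-sibilant consonant (*mudoh*, *magzan*); -ovo when the stem ends in a vowel (*pasi*, *pujuto*, *wiu*).
The final sound of *utvon* is /n/, which is a non-sibilant consonant, so the suffix is -bu, giving *utvonbu*.
Since the final sound of *iklogoz* is /z/ (a sibilant), it takes -ti, giving *iklogozti*.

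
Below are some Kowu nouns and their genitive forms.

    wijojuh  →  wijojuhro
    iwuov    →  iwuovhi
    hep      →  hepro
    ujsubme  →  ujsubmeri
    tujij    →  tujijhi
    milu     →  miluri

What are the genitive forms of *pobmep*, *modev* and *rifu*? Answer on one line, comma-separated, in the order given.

The pattern is voicing of the final sound: -ro when the stem ends in a voiceless consonant (*wijojuh*, *hep*); -hi when the stem ends in a voiced consonant (*iwuov*, *tujij*); -ri when the stem ends in a vowel (*ujsubme*, *milu*).
The final sound of *pobmep* is /p/, which is a voiceless consonant, so the suffix is -ro, giving *pobmepro*.
The final sound of *modev* is /v/, which is a voiced consonant, so the suffix is -hi, giving *modevhi*.
The final sound of *rifu* is /u/, which is a vowel, so the suffix is -ri, giving *rifuri*.

pobmepro, modevhi, rifuri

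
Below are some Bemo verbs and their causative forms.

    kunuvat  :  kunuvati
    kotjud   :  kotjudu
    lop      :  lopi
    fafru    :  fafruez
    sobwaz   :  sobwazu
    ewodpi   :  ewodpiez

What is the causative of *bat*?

bati

The alternation tracks the final sound of the stem — -i when the stem ends in a voiceless consonant (*kunuvat*, *lop*); -u when the stem ends in a voiced consonant (*kotjud*, *sobwaz*); -ez when the stem ends in a vowel (*fafru*, *ewodpi*).
*bat* — final sound /t/ (a voiceless consonant) → -i → *bati*.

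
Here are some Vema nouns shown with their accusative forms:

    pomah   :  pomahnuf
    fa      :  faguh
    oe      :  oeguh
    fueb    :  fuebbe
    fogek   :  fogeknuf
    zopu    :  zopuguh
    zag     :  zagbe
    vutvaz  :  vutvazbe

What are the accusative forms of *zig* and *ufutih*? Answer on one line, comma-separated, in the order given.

The suffix is conditioned by the final sound: -nuf when the stem ends in a voiceless consonant (*pomah*, *fogek*); -be when the stem ends in a voiced consonant (*fueb*, *zag*, *vutvaz*); -guh when the stem ends in a vowel (*fa*, *oe*, *zopu*).
*zig*: final sound = /g/, a voiced consonant → -be → *zigbe*.
The final sound of *ufutih* is /h/, which is a voiceless consonant, so the suffix is -nuf, giving *ufutihnuf*.

zigbe, ufutihnuf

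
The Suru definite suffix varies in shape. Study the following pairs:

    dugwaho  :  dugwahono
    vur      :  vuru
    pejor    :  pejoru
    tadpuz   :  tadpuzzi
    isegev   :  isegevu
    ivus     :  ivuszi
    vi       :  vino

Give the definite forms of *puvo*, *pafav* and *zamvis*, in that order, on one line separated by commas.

puvono, pafavu, zamviszi

The pattern is sibilance of the final sound: -zi when the stem ends in a sibilant (*tadpuz*, *ivus*); -u when the stem ends in a non-sibilant consonant (*vur*, *pejor*, *isegev*); -no when the stem ends in a vowel (*dugwaho*, *vi*).
Since the final sound of *puvo* is /o/ (a vowel), it takes -no, giving *puvono*.
*pafav*: final sound = /v/, a non-sibilant consonant → -u → *pafavu*.
*zamvis*: final sound = /s/, a sibilant → -zi → *zamviszi*.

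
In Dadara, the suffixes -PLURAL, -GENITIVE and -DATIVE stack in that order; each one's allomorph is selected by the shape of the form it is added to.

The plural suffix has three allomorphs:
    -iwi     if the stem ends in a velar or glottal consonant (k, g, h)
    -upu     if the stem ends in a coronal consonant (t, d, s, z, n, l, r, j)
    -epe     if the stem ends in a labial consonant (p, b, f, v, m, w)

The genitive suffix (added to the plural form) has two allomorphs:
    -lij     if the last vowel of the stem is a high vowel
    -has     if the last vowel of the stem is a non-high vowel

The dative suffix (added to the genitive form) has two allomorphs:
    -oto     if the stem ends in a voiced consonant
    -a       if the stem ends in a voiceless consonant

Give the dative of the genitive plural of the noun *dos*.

The final consonant of *dos* is /s/, which is coronal, so the plural suffix is -upu, giving *dosupu*.
The plural form *dosupu*: last vowel = /u/, a high vowel → -lij → *dosupulij*.
The genitive form *dosupulij*: final consonant = /j/, voiced → -oto → *dosupulijoto*.

dosupulijoto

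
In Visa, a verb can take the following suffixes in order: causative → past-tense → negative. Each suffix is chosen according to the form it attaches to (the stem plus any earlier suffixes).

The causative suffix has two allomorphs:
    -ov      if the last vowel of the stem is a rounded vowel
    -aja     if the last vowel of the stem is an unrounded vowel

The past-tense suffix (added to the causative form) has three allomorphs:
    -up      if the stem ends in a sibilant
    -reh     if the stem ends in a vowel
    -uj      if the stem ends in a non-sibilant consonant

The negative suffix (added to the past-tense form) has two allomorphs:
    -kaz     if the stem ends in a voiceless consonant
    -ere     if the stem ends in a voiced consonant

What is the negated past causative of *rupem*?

Since the last vowel of *rupem* is /e/ (an unrounded vowel), it takes -aja, giving *rupemaja*.
The final sound of the causative form *rupemaja* is /a/, which is a vowel, so the past-tense suffix is -reh, giving *rupemajareh*.
The past-tense form *rupemajareh*: final consonant = /h/, voiceless → -kaz → *rupemajarehkaz*.

rupemajarehkaz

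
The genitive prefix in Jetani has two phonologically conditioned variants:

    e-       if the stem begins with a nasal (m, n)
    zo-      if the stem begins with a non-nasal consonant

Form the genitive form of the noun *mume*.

emume

The first consonant of *mume* is /m/, which is a nasal, so the prefix is e-, giving *emume*.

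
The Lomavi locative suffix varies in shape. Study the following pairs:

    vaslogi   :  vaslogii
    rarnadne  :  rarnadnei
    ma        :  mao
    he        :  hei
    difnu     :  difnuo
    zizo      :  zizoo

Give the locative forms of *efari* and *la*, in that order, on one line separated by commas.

The pattern is front/back vowel harmony: -i when the last vowel of the stem is a front vowel (*vaslogi*, *rarnadne*, *he*); -o when the last vowel of the stem is a back vowel (*ma*, *difnu*, *zizo*).
*efari*: last vowel = /i/, a front vowel → -i → *efarii*.
*la* — last vowel /a/ (a back vowel) → -o → *lao*.

efarii, lao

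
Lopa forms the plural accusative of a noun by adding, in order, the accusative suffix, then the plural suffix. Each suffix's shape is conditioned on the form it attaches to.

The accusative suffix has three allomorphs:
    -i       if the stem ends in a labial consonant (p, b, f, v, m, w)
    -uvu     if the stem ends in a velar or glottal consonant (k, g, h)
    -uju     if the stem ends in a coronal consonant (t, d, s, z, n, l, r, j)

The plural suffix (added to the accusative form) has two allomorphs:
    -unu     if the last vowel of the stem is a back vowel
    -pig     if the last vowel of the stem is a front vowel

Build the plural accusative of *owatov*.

owatovipig

*owatov* — final consonant /v/ (labial) → -i → *owatovi*.
The accusative form *owatovi* — last vowel /i/ (a front vowel) → -pig → *owatovipig*.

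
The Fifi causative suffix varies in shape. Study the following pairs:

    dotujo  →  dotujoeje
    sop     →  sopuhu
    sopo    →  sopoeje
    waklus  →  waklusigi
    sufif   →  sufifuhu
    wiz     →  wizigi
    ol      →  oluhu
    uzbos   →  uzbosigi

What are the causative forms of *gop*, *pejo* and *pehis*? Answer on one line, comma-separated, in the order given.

gopuhu, pejoeje, pehisigi

The suffix is conditioned by the final sound: -igi when the stem ends in a sibilant (*waklus*, *wiz*, *uzbos*); -uhu when the stem ends in a non-sibilant consonant (*sop*, *sufif*, *ol*); -eje when the stem ends in a vowel (*dotujo*, *sopo*).
*gop* — final sound /p/ (a non-sibilant consonant) → -uhu → *gopuhu*.
Since the final sound of *pejo* is /o/ (a vowel), it takes -eje, giving *pejoeje*.
The final sound of *pehis* is /s/, which is a sibilant, so the suffix is -igi, giving *pehisigi*.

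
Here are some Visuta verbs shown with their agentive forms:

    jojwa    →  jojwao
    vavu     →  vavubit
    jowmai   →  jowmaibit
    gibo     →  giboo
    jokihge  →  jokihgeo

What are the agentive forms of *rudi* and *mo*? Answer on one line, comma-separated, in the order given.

Looking at the last vowel of each stem: -bit when the last vowel of the stem is a high vowel (*vavu*, *jowmai*); -o when the last vowel of the stem is a non-high vowel (*jojwa*, *gibo*, *jokihge*).
*rudi* — last vowel /i/ (a high vowel) → -bit → *rudibit*.
*mo* — last vowel /o/ (a non-high vowel) → -o → *moo*.

rudibit, moo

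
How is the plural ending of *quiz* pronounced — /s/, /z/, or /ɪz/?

The stem *quiz* ends in a sibilant (/s, z, ʃ, ʒ, tʃ, dʒ/).
The plural suffix surfaces as /ɪz/ after sibilants, /s/ after other voiceless consonants, and /z/ after other voiced sounds.
So the plural -s on *quiz* is pronounced /ɪz/.

/ɪz/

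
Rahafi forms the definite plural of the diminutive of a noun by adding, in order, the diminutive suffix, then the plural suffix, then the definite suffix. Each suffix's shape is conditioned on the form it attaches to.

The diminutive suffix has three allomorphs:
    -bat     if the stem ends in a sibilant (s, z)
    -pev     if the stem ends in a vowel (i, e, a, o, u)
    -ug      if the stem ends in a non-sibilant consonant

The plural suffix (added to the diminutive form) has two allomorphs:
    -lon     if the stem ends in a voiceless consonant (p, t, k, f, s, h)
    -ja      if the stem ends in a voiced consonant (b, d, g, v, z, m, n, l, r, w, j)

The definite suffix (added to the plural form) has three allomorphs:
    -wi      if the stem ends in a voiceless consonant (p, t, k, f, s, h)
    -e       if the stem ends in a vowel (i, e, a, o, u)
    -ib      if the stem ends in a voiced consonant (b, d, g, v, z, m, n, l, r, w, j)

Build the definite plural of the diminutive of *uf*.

ufugjae

Since the final sound of *uf* is /f/ (a non-sibilant consonant), it takes -ug, giving *ufug*.
The diminutive form *ufug*: final consonant = /g/, voiced → -ja → *ufugja*.
The plural form *ufugja*: final sound = /a/, a vowel → -e → *ufugjae*.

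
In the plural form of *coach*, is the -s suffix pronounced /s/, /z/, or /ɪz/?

The stem *coach* ends in a sibilant (/s, z, ʃ, ʒ, tʃ, dʒ/).
The plural suffix surfaces as /ɪz/ after sibilants, /s/ after other voiceless consonants, and /z/ after other voiced sounds.
So the plural -s on *coach* is pronounced /ɪz/.

/ɪz/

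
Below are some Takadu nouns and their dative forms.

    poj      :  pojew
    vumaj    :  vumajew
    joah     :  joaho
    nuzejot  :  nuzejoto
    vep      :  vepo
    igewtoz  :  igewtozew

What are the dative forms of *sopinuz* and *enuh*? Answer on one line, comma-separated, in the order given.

sopinuzew, enuho

The alternation tracks the final consonant of the stem — -o when the stem ends in a voiceless consonant (*joah*, *nuzejot*, *vep*); -ew when the stem ends in a voiced consonant (*poj*, *vumaj*, *igewtoz*).
*sopinuz* — final consonant /z/ (voiced) → -ew → *sopinuzew*.
Since the final consonant of *enuh* is /h/ (voiceless), it takes -o, giving *enuho*.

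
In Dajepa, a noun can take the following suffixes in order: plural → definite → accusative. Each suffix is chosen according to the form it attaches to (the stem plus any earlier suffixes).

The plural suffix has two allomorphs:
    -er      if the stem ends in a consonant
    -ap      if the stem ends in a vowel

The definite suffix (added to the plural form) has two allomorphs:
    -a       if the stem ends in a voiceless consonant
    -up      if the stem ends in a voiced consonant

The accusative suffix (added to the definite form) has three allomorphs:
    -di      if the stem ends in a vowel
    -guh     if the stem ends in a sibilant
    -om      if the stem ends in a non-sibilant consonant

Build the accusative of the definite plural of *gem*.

gemerupom

Since the final sound of *gem* is /m/ (a consonant), it takes -er, giving *gemer*.
The final consonant of the plural form *gemer* is /r/, which is voiced, so the definite suffix is -up, giving *gemerup*.
The definite form *gemerup*: final sound = /p/, a non-sibilant consonant → -om → *gemerupom*.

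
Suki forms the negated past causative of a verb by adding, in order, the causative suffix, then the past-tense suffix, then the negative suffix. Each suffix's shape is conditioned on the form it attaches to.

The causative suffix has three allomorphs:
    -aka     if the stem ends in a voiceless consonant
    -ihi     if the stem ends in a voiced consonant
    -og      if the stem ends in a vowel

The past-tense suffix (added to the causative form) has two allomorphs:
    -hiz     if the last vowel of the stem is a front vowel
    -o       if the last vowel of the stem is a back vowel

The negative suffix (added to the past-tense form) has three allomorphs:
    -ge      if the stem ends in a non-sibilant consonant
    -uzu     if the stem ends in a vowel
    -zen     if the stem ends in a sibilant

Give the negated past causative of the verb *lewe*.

*lewe* — final sound /e/ (a vowel) → -og → *leweog*.
The last vowel of the causative form *leweog* is /o/, which is a back vowel, so the past-tense suffix is -o, giving *leweogo*.
The final sound of the past-tense form *leweogo* is /o/, which is a vowel, so the negative suffix is -uzu, giving *leweogouzu*.

leweogouzu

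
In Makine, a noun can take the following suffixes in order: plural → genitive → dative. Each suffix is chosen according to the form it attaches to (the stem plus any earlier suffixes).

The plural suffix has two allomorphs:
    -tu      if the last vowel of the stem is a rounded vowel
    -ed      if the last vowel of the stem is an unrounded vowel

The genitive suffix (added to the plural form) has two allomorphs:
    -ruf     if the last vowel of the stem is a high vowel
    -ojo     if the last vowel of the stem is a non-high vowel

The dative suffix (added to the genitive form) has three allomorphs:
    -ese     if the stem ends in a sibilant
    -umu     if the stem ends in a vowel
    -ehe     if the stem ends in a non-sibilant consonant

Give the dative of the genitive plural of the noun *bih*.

The last vowel of *bih* is /i/, which is an unrounded vowel, so the plural suffix is -ed, giving *bihed*.
The plural form *bihed* — last vowel /e/ (a non-high vowel) → -ojo → *bihedojo*.
The genitive form *bihedojo*: final sound = /o/, a vowel → -umu → *bihedojoumu*.

bihedojoumu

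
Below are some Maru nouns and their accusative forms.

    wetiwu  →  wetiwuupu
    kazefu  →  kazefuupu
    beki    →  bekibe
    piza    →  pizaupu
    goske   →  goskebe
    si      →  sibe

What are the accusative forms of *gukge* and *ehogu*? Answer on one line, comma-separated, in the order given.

gukgebe, ehoguupu

The pattern is front/back vowel harmony: -be when the last vowel of the stem is a front vowel (*beki*, *goske*, *si*); -upu when the last vowel of the stem is a back vowel (*wetiwu*, *kazefu*, *piza*).
*gukge*: last vowel = /e/, a front vowel → -be → *gukgebe*.
*ehogu* — last vowel /u/ (a back vowel) → -upu → *ehoguupu*.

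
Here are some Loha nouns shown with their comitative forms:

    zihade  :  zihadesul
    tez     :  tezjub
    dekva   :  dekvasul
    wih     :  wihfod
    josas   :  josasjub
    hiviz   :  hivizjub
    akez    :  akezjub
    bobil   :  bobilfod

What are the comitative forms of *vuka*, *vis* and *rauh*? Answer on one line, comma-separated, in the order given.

The pattern is sibilance of the final sound: -jub when the stem ends in a sibilant (*tez*, *josas*, *hiviz*, *akez*); -fod when the stem ends in a non-sibilant consonant (*wih*, *bobil*); -sul when the stem ends in a vowel (*zihade*, *dekva*).
*vuka* — final sound /a/ (a vowel) → -sul → *vukasul*.
*vis*: final sound = /s/, a sibilant → -jub → *visjub*.
The final sound of *rauh* is /h/, which is a non-sibilant consonant, so the suffix is -fod, giving *rauhfod*.

vukasul, visjub, rauhfod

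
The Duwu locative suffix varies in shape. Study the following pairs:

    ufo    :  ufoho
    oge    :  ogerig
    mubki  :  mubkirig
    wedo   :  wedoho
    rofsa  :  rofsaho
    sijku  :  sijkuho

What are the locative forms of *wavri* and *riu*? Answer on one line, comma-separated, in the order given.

The pattern is front/back vowel harmony: -rig when the last vowel of the stem is a front vowel (*oge*, *mubki*); -ho when the last vowel of the stem is a back vowel (*ufo*, *wedo*, *rofsa*, *sijku*).
*wavri* — last vowel /i/ (a front vowel) → -rig → *wavririg*.
Since the last vowel of *riu* is /u/ (a back vowel), it takes -ho, giving *riuho*.

wavririg, riuho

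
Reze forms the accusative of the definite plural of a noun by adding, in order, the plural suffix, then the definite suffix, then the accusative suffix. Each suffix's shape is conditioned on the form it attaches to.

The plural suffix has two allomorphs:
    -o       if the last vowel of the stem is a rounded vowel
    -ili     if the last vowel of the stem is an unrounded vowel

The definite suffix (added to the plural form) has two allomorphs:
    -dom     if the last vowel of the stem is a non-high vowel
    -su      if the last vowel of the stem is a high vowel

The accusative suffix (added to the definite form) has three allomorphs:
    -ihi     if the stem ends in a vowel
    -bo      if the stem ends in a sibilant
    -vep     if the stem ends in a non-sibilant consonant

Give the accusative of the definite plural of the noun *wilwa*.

wilwailisuihi

Since the last vowel of *wilwa* is /a/ (an unrounded vowel), it takes -ili, giving *wilwaili*.
The last vowel of the plural form *wilwaili* is /i/, which is a high vowel, so the definite suffix is -su, giving *wilwailisu*.
The definite form *wilwailisu* — final sound /u/ (a vowel) → -ihi → *wilwailisuihi*.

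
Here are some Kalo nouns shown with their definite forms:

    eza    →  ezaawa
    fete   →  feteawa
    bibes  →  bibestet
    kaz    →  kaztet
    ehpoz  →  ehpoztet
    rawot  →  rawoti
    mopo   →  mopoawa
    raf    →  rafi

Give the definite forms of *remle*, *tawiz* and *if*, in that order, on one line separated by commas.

remleawa, tawiztet, ifi

The alternation tracks the final sound of the stem — -tet when the stem ends in a sibilant (*bibes*, *kaz*, *ehpoz*); -i when the stem ends in a non-sibilant consonant (*rawot*, *raf*); -awa when the stem ends in a vowel (*eza*, *fete*, *mopo*).
*remle* — final sound /e/ (a vowel) → -awa → *remleawa*.
The final sound of *tawiz* is /z/, which is a sibilant, so the suffix is -tet, giving *tawiztet*.
The final sound of *if* is /f/, which is a non-sibilant consonant, so the suffix is -i, giving *ifi*.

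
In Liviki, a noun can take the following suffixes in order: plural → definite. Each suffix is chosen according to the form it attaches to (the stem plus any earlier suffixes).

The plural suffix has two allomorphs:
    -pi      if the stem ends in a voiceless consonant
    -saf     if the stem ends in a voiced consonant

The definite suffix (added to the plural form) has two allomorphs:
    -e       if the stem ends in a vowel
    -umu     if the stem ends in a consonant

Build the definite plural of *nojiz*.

*nojiz*: final consonant = /z/, voiced → -saf → *nojizsaf*.
The plural form *nojizsaf*: final sound = /f/, a consonant → -umu → *nojizsafumu*.

nojizsafumu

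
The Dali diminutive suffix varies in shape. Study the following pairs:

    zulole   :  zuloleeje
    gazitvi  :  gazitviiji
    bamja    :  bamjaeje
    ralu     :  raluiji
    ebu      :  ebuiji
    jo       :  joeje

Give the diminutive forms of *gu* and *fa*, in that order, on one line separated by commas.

Looking at the last vowel of each stem: -iji when the last vowel of the stem is a high vowel (*gazitvi*, *ralu*, *ebu*); -eje when the last vowel of the stem is a non-high vowel (*zulole*, *bamja*, *jo*).
The last vowel of *gu* is /u/, which is a high vowel, so the suffix is -iji, giving *guiji*.
*fa* — last vowel /a/ (a non-high vowel) → -eje → *faeje*.

guiji, faeje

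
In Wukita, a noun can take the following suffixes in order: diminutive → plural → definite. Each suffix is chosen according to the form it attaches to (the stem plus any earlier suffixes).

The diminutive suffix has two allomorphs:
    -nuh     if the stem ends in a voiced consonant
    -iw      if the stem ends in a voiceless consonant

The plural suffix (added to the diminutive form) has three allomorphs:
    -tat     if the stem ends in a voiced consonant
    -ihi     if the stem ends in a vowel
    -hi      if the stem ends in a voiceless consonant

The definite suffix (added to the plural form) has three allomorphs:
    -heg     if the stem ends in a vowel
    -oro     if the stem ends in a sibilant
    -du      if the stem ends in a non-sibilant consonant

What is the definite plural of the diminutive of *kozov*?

The final consonant of *kozov* is /v/, which is voiced, so the diminutive suffix is -nuh, giving *kozovnuh*.
Since the final sound of the diminutive form *kozovnuh* is /h/ (a voiceless consonant), it takes -hi, giving *kozovnuhhi*.
The final sound of the plural form *kozovnuhhi* is /i/, which is a vowel, so the definite suffix is -heg, giving *kozovnuhhiheg*.

kozovnuhhiheg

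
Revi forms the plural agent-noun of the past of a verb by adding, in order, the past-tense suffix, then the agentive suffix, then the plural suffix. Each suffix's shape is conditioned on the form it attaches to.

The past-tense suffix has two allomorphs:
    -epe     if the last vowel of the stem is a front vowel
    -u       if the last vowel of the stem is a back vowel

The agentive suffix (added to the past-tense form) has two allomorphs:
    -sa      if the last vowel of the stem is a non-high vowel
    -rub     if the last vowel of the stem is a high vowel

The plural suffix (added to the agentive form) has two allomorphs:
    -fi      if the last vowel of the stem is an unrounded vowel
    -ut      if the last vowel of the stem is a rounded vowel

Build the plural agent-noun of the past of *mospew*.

mospewepesafi

*mospew* — last vowel /e/ (a front vowel) → -epe → *mospewepe*.
The last vowel of the past-tense form *mospewepe* is /e/, which is a non-high vowel, so the agentive suffix is -sa, giving *mospewepesa*.
The agentive form *mospewepesa*: last vowel = /a/, an unrounded vowel → -fi → *mospewepesafi*.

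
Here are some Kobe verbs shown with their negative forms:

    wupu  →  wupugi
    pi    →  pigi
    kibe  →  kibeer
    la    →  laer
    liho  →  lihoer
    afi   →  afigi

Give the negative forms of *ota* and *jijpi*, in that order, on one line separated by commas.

otaer, jijpigi

Looking at the last vowel of each stem: -gi when the last vowel of the stem is a high vowel (*wupu*, *pi*, *afi*); -er when the last vowel of the stem is a non-high vowel (*kibe*, *la*, *liho*).
*ota* — last vowel /a/ (a non-high vowel) → -er → *otaer*.
*jijpi*: last vowel = /i/, a high vowel → -gi → *jijpigi*.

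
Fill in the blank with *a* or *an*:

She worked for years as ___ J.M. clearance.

The indefinite article is chosen by the initial *sound* of the following word, not its spelling.
The initialism *J.M.* is read letter by letter; the first letter, J, is pronounced /dʒeɪ/, which begins with a consonant sound.
So the article is *a*: She worked for years as a J.M. clearance.

a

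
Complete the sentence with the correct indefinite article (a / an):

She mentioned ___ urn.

an

The indefinite article is chosen by the initial *sound* of the following word, not its spelling.
*urn* begins with the sound /ɜr/ (u pronounced /ɜr/) — a vowel sound.
So the article is *an*: She mentioned an urn.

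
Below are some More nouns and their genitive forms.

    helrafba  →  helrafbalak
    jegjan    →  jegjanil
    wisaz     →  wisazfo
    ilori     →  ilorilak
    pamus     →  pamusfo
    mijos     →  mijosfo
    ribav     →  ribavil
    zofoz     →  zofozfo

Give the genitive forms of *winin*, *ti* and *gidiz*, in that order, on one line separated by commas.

The alternation tracks the final sound of the stem — -fo when the stem ends in a sibilant (*wisaz*, *pamus*, *mijos*, *zofoz*); -il when the stem ends in a non-sibilant consonant (*jegjan*, *ribav*); -lak when the stem ends in a vowel (*helrafba*, *ilori*).
*winin* — final sound /n/ (a non-sibilant consonant) → -il → *wininil*.
The final sound of *ti* is /i/, which is a vowel, so the suffix is -lak, giving *tilak*.
*gidiz* — final sound /z/ (a sibilant) → -fo → *gidizfo*.

wininil, tilak, gidizfo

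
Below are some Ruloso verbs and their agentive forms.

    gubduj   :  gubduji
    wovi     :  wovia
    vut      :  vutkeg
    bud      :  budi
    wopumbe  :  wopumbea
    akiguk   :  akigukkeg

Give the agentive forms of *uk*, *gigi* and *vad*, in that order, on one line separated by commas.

The pattern is voicing of the final sound: -keg when the stem ends in a voiceless consonant (*vut*, *akiguk*); -i when the stem ends in a voiced consonant (*gubduj*, *bud*); -a when the stem ends in a vowel (*wovi*, *wopumbe*).
The final sound of *uk* is /k/, which is a voiceless consonant, so the suffix is -keg, giving *ukkeg*.
*gigi*: final sound = /i/, a vowel → -a → *gigia*.
*vad*: final sound = /d/, a voiced consonant → -i → *vadi*.

ukkeg, gigia, vadi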